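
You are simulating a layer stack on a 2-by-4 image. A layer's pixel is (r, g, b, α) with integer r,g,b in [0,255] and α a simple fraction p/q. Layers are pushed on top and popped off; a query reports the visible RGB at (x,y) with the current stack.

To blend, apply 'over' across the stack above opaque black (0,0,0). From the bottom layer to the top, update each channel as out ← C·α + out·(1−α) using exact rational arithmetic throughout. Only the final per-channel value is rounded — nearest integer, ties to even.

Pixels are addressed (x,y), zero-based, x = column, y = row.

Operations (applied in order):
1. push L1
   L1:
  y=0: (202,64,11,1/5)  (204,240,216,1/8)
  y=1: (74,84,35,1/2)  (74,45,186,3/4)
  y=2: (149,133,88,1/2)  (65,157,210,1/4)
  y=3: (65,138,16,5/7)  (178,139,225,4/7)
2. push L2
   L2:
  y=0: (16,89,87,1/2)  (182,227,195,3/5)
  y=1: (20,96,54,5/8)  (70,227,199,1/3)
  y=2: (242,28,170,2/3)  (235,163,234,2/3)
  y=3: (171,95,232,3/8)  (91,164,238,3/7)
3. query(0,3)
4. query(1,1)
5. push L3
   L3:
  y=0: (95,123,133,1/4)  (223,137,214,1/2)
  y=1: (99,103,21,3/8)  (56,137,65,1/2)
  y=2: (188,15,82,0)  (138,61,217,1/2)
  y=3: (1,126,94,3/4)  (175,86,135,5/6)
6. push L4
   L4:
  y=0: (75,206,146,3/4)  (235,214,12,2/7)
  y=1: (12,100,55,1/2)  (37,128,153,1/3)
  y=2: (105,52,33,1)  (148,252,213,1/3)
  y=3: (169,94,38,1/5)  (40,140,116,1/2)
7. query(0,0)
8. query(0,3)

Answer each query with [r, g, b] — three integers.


(0,3) stack=L1,L2; from [0,0,0]:
L1 α=5/7: [325/7, 690/7, 80/7]
L2 α=3/8: [652/7, 5445/56, 659/7]
rounded: [93, 97, 94]

(1,1) stack=L1,L2; from [0,0,0]:
L1 α=3/4: [111/2, 135/4, 279/2]
L2 α=1/3: [181/3, 589/6, 478/3]
= [60, 98, 159]

(0,0) stack=L1,L2,L3,L4; from [0,0,0]:
after L1 α=1/5: [202/5, 64/5, 11/5]
after L2 α=1/2: [141/5, 509/10, 223/5]
after L3 α=1/4: [449/10, 2757/40, 667/10]
after L4 α=3/4: [2699/40, 27477/160, 5047/40]
= [67, 172, 126]

(0,3) stack=L1,L2,L3,L4; from [0,0,0]:
+L1 (α=5/7) → [325/7, 690/7, 80/7]
+L2 (α=3/8) → [652/7, 5445/56, 659/7]
+L3 (α=3/4) → [673/28, 26613/224, 2633/28]
+L4 (α=1/5) → [1856/35, 31877/280, 2899/35]
= [53, 114, 83]


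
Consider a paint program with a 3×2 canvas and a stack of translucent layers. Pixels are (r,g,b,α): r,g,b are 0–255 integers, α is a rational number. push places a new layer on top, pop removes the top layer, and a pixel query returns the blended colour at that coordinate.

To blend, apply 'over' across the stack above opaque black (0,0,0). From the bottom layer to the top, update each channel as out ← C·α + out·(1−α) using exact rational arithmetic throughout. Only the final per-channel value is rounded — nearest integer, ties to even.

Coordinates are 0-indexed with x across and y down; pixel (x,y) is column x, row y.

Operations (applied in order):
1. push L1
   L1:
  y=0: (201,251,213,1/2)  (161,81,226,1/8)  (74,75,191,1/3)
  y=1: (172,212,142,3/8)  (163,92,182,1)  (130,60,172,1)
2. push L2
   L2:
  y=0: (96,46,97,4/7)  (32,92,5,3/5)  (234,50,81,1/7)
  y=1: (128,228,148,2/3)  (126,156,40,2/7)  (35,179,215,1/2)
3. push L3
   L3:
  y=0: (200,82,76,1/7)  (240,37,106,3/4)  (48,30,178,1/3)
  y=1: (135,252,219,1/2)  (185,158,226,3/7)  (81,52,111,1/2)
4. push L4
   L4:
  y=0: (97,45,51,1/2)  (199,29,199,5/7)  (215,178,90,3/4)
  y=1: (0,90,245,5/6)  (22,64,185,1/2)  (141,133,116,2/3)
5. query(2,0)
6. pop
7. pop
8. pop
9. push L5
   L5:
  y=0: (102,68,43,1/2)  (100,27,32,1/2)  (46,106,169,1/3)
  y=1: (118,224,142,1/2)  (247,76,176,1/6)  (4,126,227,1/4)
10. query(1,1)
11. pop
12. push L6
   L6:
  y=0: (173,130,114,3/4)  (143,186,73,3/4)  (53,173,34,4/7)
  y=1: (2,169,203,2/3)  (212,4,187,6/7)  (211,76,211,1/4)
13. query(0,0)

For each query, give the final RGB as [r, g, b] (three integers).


(2,0) stack=L1,L2,L3,L4; from [0,0,0]:
L1 α=1/3: [74/3, 25, 191/3]
L2 α=1/7: [382/7, 200/7, 463/7]
L3 α=1/3: [1100/21, 610/21, 724/7]
L4 α=3/4: [14645/84, 2956/21, 1307/14]
rounded: [174, 141, 93]

query (1,1) [L1,L5] — begin 0,0,0
L1 α=1: [163, 92, 182]
L5 α=1/6: [177, 268/3, 181]
→ [177, 89, 181]

at x=0,y=0 over L1,L6:
L1 α=1/2: [201/2, 251/2, 213/2]
L6 α=3/4: [1239/8, 1031/8, 897/8]
→ [155, 129, 112]


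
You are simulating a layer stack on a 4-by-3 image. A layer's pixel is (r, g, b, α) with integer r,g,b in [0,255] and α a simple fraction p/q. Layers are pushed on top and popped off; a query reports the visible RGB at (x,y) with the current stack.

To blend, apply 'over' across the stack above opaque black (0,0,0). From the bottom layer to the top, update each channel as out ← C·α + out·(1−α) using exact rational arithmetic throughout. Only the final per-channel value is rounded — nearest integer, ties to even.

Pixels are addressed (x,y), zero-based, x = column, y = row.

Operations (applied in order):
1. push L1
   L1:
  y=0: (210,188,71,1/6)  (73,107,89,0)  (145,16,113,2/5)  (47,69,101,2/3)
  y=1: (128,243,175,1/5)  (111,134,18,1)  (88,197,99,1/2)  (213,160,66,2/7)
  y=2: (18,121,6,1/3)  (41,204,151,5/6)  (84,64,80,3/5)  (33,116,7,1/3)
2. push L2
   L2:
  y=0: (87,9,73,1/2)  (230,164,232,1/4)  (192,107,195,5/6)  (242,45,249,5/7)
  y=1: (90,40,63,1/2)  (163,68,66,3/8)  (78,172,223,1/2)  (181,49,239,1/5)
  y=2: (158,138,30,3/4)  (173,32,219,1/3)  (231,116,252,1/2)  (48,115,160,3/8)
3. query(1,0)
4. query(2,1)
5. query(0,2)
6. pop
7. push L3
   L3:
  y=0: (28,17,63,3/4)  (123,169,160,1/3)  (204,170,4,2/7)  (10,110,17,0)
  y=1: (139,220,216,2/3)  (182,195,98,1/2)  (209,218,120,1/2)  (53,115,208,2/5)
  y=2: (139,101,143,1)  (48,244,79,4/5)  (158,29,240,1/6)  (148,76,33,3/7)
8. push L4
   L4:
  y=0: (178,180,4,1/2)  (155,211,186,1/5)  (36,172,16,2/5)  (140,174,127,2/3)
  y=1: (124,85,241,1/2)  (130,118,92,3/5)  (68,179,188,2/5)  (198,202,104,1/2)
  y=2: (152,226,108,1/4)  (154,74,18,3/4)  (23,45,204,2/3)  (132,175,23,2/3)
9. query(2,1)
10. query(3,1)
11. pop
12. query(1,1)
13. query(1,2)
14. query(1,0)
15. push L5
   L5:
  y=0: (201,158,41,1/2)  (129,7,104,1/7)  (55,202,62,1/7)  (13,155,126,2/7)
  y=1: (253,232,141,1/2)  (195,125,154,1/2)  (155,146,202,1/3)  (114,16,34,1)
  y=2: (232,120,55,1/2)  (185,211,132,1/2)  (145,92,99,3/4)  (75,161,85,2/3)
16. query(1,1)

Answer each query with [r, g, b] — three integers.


at x=1,y=0 over L1,L2:
after L1 α=0: [0, 0, 0]
after L2 α=1/4: [115/2, 41, 58]
rounded: [58, 41, 58]

(2,1) stack=L1,L2; from [0,0,0]:
L1 α=1/2: [44, 197/2, 99/2]
L2 α=1/2: [61, 541/4, 545/4]
= [61, 135, 136]

at x=0,y=2 over L1,L2:
+L1 (α=1/3) → [6, 121/3, 2]
+L2 (α=3/4) → [120, 1363/12, 23]
rounded: [120, 114, 23]

query (2,1) [L1,L3,L4] — begin 0,0,0
L1 α=1/2: [44, 197/2, 99/2]
L3 α=1/2: [253/2, 633/4, 339/4]
L4 α=2/5: [1031/10, 3331/20, 2521/20]
= [103, 167, 126]

(3,1) stack=L1,L3,L4; from [0,0,0]:
L1 α=2/7: [426/7, 320/7, 132/7]
L3 α=2/5: [404/7, 514/7, 3308/35]
L4 α=1/2: [895/7, 964/7, 3474/35]
→ [128, 138, 99]

at x=1,y=1 over L1,L3:
+L1 (α=1) → [111, 134, 18]
+L3 (α=1/2) → [293/2, 329/2, 58]
rounded: [146, 164, 58]

(1,2) stack=L1,L3; from [0,0,0]:
L1 α=5/6: [205/6, 170, 755/6]
L3 α=4/5: [1357/30, 1146/5, 2651/30]
= [45, 229, 88]

(1,0) stack=L1,L3; from [0,0,0]:
L1 α=0: [0, 0, 0]
L3 α=1/3: [41, 169/3, 160/3]
rounded: [41, 56, 53]

query (1,1) [L1,L3,L5] — begin 0,0,0
after L1 α=1: [111, 134, 18]
after L3 α=1/2: [293/2, 329/2, 58]
after L5 α=1/2: [683/4, 579/4, 106]
→ [171, 145, 106]


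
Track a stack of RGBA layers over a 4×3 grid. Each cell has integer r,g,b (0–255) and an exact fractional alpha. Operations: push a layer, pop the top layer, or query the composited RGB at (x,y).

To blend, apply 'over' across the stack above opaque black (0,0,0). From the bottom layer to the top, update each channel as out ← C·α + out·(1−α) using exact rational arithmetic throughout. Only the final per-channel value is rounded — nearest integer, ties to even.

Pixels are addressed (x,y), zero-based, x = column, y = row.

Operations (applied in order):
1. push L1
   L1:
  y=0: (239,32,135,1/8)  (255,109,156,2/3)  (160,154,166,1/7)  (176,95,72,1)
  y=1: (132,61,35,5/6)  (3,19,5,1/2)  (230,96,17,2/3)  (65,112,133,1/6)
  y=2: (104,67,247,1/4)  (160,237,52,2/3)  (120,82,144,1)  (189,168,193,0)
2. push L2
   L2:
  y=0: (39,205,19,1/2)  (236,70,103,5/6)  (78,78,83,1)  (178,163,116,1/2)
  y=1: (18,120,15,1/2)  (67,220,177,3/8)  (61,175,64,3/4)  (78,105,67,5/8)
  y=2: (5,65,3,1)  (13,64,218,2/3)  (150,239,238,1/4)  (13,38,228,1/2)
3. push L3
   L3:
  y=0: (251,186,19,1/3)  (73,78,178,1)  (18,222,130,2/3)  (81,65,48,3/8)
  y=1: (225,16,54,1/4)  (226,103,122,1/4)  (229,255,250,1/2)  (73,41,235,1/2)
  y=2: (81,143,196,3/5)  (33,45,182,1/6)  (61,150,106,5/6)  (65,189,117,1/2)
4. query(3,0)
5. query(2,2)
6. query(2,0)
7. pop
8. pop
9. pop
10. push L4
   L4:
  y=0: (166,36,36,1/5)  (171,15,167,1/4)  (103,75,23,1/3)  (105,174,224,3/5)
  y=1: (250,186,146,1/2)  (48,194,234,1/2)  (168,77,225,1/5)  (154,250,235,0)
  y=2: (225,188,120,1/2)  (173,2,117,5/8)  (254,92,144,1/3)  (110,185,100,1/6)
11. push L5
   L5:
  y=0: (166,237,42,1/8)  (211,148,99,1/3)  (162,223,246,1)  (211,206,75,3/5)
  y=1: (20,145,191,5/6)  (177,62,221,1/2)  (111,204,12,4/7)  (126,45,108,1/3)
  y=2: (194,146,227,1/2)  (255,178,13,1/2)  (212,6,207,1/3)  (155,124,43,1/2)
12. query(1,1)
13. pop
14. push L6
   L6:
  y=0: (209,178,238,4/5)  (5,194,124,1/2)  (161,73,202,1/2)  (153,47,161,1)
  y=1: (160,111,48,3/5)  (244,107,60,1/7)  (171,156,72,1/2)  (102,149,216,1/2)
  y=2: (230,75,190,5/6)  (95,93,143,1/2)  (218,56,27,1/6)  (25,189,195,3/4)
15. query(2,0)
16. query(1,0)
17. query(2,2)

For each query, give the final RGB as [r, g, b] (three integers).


(3,0) stack=L1,L2,L3; from [0,0,0]:
L1 α=1: [176, 95, 72]
L2 α=1/2: [177, 129, 94]
L3 α=3/8: [141, 105, 307/4]
rounded: [141, 105, 77]

(2,2) stack=L1,L2,L3; from [0,0,0]:
after L1 α=1: [120, 82, 144]
after L2 α=1/4: [255/2, 485/4, 335/2]
after L3 α=5/6: [865/12, 3485/24, 465/4]
→ [72, 145, 116]

at x=2,y=0 over L1,L2,L3:
L1 α=1/7: [160/7, 22, 166/7]
L2 α=1: [78, 78, 83]
L3 α=2/3: [38, 174, 343/3]
rounded: [38, 174, 114]

(1,1) stack=L4,L5; from [0,0,0]:
+L4 (α=1/2) → [24, 97, 117]
+L5 (α=1/2) → [201/2, 159/2, 169]
= [100, 80, 169]

(2,0) stack=L4,L6; from [0,0,0]:
+L4 (α=1/3) → [103/3, 25, 23/3]
+L6 (α=1/2) → [293/3, 49, 629/6]
= [98, 49, 105]

(1,0) stack=L4,L6; from [0,0,0]:
after L4 α=1/4: [171/4, 15/4, 167/4]
after L6 α=1/2: [191/8, 791/8, 663/8]
= [24, 99, 83]

query (2,2) [L4,L6] — begin 0,0,0
+L4 (α=1/3) → [254/3, 92/3, 48]
+L6 (α=1/6) → [962/9, 314/9, 89/2]
→ [107, 35, 44]


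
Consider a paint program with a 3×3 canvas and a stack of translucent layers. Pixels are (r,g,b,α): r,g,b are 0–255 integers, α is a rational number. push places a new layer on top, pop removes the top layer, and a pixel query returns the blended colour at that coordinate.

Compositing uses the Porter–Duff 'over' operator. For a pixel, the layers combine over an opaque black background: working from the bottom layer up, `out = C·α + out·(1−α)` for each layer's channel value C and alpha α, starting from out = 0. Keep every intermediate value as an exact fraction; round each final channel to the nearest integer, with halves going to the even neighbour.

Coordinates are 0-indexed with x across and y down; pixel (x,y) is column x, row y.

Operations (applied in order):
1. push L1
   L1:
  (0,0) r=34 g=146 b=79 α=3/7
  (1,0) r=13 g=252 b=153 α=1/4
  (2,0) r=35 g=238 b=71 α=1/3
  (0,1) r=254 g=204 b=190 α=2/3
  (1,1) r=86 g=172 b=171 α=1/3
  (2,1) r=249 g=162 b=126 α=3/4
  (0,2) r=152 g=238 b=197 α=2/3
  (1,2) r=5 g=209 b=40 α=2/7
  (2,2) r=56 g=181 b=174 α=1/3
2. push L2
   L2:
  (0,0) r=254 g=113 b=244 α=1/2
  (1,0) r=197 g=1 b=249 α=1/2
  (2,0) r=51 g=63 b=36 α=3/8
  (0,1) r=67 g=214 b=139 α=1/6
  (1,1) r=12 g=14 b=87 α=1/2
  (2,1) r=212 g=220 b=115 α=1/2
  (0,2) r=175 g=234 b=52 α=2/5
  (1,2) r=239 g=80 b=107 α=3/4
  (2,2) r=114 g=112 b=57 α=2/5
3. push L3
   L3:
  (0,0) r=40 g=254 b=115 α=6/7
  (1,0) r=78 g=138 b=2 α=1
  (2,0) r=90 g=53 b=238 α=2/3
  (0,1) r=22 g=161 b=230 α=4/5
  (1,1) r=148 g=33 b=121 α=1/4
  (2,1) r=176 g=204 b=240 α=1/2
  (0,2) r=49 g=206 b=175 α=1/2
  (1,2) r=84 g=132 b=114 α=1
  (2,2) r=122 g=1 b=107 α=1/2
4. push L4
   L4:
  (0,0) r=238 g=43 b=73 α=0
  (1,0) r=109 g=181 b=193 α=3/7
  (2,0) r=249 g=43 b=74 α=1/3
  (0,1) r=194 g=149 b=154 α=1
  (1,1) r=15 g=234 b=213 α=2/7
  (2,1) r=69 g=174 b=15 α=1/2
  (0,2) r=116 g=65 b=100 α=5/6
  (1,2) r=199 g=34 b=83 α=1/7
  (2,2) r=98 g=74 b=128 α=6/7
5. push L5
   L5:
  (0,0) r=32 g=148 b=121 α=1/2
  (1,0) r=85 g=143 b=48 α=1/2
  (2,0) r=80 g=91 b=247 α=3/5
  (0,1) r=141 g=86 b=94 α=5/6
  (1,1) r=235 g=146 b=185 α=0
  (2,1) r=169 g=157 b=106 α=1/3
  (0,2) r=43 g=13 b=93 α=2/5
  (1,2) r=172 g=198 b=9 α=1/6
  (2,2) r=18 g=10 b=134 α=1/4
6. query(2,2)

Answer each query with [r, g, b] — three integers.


at x=2,y=2 over L1,L2,L3,L4,L5:
L1 α=1/3: [56/3, 181/3, 58]
L2 α=2/5: [284/5, 81, 288/5]
L3 α=1/2: [447/5, 41, 823/10]
L4 α=6/7: [3387/35, 485/7, 8503/70]
L5 α=1/4: [10791/140, 1525/28, 34889/280]
= [77, 54, 125]


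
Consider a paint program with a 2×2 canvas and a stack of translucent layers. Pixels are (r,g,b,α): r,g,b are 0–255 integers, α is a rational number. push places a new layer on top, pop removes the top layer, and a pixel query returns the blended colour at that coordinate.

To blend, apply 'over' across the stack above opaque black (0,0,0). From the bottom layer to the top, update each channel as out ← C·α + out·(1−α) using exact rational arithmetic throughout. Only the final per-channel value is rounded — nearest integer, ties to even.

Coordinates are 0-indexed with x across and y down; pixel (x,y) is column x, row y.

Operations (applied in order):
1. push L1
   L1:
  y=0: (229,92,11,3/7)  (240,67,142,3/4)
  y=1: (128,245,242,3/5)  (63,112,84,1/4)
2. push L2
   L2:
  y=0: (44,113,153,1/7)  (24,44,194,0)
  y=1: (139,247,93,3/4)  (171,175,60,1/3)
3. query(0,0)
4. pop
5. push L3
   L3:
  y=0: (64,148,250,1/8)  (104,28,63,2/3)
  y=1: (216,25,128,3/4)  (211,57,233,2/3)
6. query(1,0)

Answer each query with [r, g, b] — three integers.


(0,0) stack=L1,L2; from [0,0,0]:
after L1 α=3/7: [687/7, 276/7, 33/7]
after L2 α=1/7: [4430/49, 2447/49, 1269/49]
→ [90, 50, 26]

at x=1,y=0 over L1,L3:
+L1 (α=3/4) → [180, 201/4, 213/2]
+L3 (α=2/3) → [388/3, 425/12, 155/2]
rounded: [129, 35, 78]


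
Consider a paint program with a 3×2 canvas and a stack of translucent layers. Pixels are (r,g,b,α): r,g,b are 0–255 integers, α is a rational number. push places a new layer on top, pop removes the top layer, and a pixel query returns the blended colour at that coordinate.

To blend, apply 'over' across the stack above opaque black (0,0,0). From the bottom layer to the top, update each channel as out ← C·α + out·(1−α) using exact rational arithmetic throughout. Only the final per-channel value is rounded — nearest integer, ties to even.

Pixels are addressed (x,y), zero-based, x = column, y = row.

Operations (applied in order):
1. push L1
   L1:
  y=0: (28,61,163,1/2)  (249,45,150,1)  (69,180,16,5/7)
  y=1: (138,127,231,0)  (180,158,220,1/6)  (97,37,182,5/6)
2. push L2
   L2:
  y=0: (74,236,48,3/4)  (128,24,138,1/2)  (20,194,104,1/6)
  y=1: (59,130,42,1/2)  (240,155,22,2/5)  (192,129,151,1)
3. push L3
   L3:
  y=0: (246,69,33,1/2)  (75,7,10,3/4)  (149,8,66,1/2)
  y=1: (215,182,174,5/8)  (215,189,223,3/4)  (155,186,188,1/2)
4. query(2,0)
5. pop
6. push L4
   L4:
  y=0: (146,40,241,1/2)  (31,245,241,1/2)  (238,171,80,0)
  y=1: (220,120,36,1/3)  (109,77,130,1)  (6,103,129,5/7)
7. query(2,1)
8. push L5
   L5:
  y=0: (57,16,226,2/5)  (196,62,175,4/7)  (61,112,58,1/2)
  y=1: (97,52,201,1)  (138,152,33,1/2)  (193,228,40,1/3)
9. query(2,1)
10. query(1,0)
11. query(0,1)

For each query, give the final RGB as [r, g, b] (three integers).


(2,0) stack=L1,L2,L3; from [0,0,0]:
+L1 (α=5/7) → [345/7, 900/7, 80/7]
+L2 (α=1/6) → [1865/42, 2929/21, 188/7]
+L3 (α=1/2) → [8123/84, 3097/42, 325/7]
rounded: [97, 74, 46]

query (2,1) [L1,L2,L4] — begin 0,0,0
after L1 α=5/6: [485/6, 185/6, 455/3]
after L2 α=1: [192, 129, 151]
after L4 α=5/7: [414/7, 773/7, 947/7]
= [59, 110, 135]

(2,1) stack=L1,L2,L4,L5; from [0,0,0]:
L1 α=5/6: [485/6, 185/6, 455/3]
L2 α=1: [192, 129, 151]
L4 α=5/7: [414/7, 773/7, 947/7]
L5 α=1/3: [2179/21, 3142/21, 2174/21]
rounded: [104, 150, 104]

at x=1,y=0 over L1,L2,L4,L5:
L1 α=1: [249, 45, 150]
L2 α=1/2: [377/2, 69/2, 144]
L4 α=1/2: [439/4, 559/4, 385/2]
L5 α=4/7: [4453/28, 2669/28, 365/2]
→ [159, 95, 182]

(0,1) stack=L1,L2,L4,L5; from [0,0,0]:
L1 α=0: [0, 0, 0]
L2 α=1/2: [59/2, 65, 21]
L4 α=1/3: [93, 250/3, 26]
L5 α=1: [97, 52, 201]
= [97, 52, 201]


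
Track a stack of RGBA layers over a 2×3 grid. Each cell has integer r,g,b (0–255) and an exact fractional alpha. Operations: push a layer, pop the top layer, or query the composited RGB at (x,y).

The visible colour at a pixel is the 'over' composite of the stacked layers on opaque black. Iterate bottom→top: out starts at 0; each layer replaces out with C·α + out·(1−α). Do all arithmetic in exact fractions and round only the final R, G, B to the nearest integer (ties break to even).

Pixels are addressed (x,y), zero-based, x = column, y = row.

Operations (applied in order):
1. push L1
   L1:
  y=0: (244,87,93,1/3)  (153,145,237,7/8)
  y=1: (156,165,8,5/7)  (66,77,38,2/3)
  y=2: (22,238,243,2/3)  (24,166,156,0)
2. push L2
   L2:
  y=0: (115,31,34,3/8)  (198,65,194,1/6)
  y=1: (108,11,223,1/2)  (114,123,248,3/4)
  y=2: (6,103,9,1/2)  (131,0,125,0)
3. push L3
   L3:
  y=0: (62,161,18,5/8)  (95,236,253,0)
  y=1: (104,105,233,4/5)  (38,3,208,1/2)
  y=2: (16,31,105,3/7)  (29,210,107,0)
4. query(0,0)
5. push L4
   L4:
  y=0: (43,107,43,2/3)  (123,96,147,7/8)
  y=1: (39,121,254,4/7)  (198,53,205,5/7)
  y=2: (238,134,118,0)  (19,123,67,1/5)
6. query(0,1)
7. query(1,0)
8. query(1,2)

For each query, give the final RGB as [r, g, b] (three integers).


(0,0) stack=L1,L2,L3; from [0,0,0]:
+L1 (α=1/3) → [244/3, 29, 31]
+L2 (α=3/8) → [2255/24, 119/4, 257/8]
+L3 (α=5/8) → [4735/64, 3577/32, 1491/64]
→ [74, 112, 23]

(0,1) stack=L1,L2,L3,L4; from [0,0,0]:
after L1 α=5/7: [780/7, 825/7, 40/7]
after L2 α=1/2: [768/7, 451/7, 1601/14]
after L3 α=4/5: [736/7, 3391/35, 14649/70]
after L4 α=4/7: [3300/49, 27113/245, 115067/490]
→ [67, 111, 235]

(1,0) stack=L1,L2,L3,L4; from [0,0,0]:
after L1 α=7/8: [1071/8, 1015/8, 1659/8]
after L2 α=1/6: [2313/16, 1865/16, 9847/48]
after L3 α=0: [2313/16, 1865/16, 9847/48]
after L4 α=7/8: [16089/128, 12617/128, 59239/384]
rounded: [126, 99, 154]

query (1,2) [L1,L2,L3,L4] — begin 0,0,0
+L1 (α=0) → [0, 0, 0]
+L2 (α=0) → [0, 0, 0]
+L3 (α=0) → [0, 0, 0]
+L4 (α=1/5) → [19/5, 123/5, 67/5]
= [4, 25, 13]


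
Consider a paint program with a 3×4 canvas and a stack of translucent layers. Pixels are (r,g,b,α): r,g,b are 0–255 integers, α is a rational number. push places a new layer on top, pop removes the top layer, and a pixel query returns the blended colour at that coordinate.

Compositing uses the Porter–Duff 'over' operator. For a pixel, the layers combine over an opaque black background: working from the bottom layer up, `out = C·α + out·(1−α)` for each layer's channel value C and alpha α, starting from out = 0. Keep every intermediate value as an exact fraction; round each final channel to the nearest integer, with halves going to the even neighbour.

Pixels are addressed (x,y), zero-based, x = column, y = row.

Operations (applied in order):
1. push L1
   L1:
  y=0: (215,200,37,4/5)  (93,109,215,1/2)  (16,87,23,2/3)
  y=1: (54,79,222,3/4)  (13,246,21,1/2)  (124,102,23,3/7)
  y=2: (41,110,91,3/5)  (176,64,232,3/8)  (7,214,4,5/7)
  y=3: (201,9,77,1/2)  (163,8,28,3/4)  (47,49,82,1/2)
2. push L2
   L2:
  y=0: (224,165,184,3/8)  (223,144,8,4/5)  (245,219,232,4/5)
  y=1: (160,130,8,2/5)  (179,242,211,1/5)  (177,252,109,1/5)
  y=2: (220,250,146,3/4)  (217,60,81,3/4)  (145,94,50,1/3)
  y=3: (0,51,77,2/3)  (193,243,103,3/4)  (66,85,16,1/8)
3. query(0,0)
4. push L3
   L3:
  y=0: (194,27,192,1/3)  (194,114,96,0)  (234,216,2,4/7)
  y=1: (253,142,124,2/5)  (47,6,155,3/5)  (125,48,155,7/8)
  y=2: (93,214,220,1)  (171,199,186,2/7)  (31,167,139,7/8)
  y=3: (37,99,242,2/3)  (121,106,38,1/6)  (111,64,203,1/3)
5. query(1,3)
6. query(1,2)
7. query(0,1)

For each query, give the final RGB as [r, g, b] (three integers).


query (0,0) [L1,L2] — begin 0,0,0
after L1 α=4/5: [172, 160, 148/5]
after L2 α=3/8: [383/2, 1295/8, 175/2]
rounded: [192, 162, 88]

query (1,3) [L1,L2,L3] — begin 0,0,0
+L1 (α=3/4) → [489/4, 6, 21]
+L2 (α=3/4) → [2805/16, 735/4, 165/2]
+L3 (α=1/6) → [15961/96, 4099/24, 901/12]
= [166, 171, 75]

(1,2) stack=L1,L2,L3; from [0,0,0]:
after L1 α=3/8: [66, 24, 87]
after L2 α=3/4: [717/4, 51, 165/2]
after L3 α=2/7: [4953/28, 653/7, 1569/14]
→ [177, 93, 112]

at x=0,y=1 over L1,L2,L3:
+L1 (α=3/4) → [81/2, 237/4, 333/2]
+L2 (α=2/5) → [883/10, 1751/20, 1031/10]
+L3 (α=2/5) → [7709/50, 10933/100, 5573/50]
rounded: [154, 109, 111]


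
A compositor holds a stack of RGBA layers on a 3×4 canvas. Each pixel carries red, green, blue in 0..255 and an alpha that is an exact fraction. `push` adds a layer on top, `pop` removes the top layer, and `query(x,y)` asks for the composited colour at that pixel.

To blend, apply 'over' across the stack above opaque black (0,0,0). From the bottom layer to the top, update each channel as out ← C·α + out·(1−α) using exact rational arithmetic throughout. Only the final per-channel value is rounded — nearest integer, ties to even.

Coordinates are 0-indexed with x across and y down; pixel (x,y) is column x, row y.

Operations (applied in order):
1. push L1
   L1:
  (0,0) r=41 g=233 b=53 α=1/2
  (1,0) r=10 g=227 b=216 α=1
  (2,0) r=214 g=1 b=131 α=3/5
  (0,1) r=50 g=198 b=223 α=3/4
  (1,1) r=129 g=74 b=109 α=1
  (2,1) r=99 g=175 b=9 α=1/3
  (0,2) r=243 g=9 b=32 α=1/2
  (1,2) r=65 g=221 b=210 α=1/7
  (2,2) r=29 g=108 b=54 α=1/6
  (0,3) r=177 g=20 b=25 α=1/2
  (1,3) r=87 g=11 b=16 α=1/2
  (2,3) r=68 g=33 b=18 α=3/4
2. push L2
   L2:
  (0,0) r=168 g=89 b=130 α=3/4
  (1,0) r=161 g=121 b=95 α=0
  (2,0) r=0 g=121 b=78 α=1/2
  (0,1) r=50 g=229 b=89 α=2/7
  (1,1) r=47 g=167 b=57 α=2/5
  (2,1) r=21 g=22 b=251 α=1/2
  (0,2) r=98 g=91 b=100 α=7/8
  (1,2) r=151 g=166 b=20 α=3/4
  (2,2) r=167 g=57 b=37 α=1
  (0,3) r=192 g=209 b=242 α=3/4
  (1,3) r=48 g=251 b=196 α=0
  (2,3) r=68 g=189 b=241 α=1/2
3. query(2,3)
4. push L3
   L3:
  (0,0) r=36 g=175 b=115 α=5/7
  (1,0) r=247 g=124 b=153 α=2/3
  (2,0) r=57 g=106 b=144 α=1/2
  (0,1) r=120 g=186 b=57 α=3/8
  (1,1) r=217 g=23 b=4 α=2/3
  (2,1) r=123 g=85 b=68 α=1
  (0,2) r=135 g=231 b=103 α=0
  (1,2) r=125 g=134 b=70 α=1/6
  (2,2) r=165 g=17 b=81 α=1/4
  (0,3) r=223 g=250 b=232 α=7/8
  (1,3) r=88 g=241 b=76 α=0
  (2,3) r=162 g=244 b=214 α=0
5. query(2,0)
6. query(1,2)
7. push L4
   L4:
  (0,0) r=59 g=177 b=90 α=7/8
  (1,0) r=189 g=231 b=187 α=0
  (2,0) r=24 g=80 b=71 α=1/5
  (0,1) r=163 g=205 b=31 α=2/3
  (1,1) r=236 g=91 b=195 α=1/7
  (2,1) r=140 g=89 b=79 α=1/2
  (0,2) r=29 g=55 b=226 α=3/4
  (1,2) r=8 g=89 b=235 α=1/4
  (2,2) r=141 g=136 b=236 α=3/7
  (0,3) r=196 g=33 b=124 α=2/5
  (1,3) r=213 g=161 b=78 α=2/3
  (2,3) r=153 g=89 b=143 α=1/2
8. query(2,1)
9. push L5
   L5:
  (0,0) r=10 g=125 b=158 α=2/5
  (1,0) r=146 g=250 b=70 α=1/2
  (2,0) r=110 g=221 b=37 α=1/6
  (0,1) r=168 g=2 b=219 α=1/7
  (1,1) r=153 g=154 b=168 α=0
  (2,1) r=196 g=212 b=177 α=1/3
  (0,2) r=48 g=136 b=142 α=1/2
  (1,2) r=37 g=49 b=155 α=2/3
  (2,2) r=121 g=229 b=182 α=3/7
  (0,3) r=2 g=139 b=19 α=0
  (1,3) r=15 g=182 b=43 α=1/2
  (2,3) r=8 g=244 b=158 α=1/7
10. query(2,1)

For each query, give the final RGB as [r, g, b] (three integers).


query (2,3) [L1,L2] — begin 0,0,0
+L1 (α=3/4) → [51, 99/4, 27/2]
+L2 (α=1/2) → [119/2, 855/8, 509/4]
→ [60, 107, 127]

at x=2,y=0 over L1,L2,L3:
after L1 α=3/5: [642/5, 3/5, 393/5]
after L2 α=1/2: [321/5, 304/5, 783/10]
after L3 α=1/2: [303/5, 417/5, 2223/20]
= [61, 83, 111]

query (1,2) [L1,L2,L3] — begin 0,0,0
L1 α=1/7: [65/7, 221/7, 30]
L2 α=3/4: [809/7, 3707/28, 45/2]
L3 α=1/6: [820/7, 7429/56, 365/12]
= [117, 133, 30]

query (2,1) [L1,L2,L3,L4] — begin 0,0,0
L1 α=1/3: [33, 175/3, 3]
L2 α=1/2: [27, 241/6, 127]
L3 α=1: [123, 85, 68]
L4 α=1/2: [263/2, 87, 147/2]
= [132, 87, 74]

query (2,1) [L1,L2,L3,L4,L5] — begin 0,0,0
after L1 α=1/3: [33, 175/3, 3]
after L2 α=1/2: [27, 241/6, 127]
after L3 α=1: [123, 85, 68]
after L4 α=1/2: [263/2, 87, 147/2]
after L5 α=1/3: [153, 386/3, 108]
→ [153, 129, 108]


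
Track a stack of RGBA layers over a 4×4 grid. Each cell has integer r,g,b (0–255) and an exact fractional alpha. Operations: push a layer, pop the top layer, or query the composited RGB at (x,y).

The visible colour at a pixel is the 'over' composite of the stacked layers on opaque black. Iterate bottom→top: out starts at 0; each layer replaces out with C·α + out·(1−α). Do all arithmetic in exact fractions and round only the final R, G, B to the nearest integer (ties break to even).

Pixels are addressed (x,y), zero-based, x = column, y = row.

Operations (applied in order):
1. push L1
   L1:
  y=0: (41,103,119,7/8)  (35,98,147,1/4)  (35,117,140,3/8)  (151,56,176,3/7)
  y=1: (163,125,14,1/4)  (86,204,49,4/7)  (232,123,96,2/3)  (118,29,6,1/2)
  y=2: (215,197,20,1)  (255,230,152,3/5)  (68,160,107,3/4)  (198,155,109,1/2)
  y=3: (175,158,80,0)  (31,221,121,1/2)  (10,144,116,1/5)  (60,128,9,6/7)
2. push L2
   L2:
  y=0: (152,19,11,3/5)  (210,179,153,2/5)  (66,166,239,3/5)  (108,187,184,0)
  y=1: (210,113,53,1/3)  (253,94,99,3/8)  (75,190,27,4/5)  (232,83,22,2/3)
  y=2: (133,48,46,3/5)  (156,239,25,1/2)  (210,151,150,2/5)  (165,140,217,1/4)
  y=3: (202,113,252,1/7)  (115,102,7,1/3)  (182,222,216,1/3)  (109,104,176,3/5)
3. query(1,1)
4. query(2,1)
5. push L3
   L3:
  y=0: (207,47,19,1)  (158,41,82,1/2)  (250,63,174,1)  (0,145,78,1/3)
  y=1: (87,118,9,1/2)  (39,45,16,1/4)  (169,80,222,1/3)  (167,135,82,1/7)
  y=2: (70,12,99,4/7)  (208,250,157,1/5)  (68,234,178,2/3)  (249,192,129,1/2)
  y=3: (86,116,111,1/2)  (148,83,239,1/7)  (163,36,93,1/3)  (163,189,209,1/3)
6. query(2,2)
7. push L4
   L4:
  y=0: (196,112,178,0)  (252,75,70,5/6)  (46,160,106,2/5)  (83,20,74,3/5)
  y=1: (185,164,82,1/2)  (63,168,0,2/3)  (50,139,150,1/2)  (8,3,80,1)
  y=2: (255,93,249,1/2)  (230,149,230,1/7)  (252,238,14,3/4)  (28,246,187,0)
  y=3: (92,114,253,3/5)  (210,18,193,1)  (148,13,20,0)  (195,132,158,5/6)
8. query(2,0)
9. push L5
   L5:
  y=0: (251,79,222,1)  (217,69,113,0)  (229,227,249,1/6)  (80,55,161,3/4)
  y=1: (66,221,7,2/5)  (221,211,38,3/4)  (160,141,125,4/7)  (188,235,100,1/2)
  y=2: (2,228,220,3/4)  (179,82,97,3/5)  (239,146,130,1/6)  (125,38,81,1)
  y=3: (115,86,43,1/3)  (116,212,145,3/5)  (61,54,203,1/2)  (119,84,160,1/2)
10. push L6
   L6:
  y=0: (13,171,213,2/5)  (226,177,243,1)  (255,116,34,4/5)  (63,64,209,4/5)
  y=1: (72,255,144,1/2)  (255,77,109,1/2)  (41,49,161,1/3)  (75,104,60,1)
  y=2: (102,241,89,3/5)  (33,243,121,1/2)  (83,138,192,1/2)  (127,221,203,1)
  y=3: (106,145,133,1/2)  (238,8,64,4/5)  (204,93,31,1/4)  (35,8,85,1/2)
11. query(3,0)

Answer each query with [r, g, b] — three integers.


at x=1,y=1 over L1,L2:
after L1 α=4/7: [344/7, 816/7, 28]
after L2 α=3/8: [7033/56, 3027/28, 437/8]
→ [126, 108, 55]

at x=2,y=1 over L1,L2:
L1 α=2/3: [464/3, 82, 64]
L2 α=4/5: [1364/15, 842/5, 172/5]
→ [91, 168, 34]

query (2,2) [L1,L2,L3] — begin 0,0,0
after L1 α=3/4: [51, 120, 321/4]
after L2 α=2/5: [573/5, 662/5, 2163/20]
after L3 α=2/3: [1253/15, 3002/15, 9283/60]
= [84, 200, 155]

at x=2,y=0 over L1,L2,L3,L4:
L1 α=3/8: [105/8, 351/8, 105/2]
L2 α=3/5: [897/20, 2343/20, 822/5]
L3 α=1: [250, 63, 174]
L4 α=2/5: [842/5, 509/5, 734/5]
rounded: [168, 102, 147]

at x=3,y=0 over L1,L2,L3,L4,L5,L6:
+L1 (α=3/7) → [453/7, 24, 528/7]
+L2 (α=0) → [453/7, 24, 528/7]
+L3 (α=1/3) → [302/7, 193/3, 534/7]
+L4 (α=3/5) → [2347/35, 566/15, 2622/35]
+L5 (α=3/4) → [10747/140, 3041/60, 19527/140]
+L6 (α=4/5) → [46027/700, 18401/300, 136567/700]
rounded: [66, 61, 195]


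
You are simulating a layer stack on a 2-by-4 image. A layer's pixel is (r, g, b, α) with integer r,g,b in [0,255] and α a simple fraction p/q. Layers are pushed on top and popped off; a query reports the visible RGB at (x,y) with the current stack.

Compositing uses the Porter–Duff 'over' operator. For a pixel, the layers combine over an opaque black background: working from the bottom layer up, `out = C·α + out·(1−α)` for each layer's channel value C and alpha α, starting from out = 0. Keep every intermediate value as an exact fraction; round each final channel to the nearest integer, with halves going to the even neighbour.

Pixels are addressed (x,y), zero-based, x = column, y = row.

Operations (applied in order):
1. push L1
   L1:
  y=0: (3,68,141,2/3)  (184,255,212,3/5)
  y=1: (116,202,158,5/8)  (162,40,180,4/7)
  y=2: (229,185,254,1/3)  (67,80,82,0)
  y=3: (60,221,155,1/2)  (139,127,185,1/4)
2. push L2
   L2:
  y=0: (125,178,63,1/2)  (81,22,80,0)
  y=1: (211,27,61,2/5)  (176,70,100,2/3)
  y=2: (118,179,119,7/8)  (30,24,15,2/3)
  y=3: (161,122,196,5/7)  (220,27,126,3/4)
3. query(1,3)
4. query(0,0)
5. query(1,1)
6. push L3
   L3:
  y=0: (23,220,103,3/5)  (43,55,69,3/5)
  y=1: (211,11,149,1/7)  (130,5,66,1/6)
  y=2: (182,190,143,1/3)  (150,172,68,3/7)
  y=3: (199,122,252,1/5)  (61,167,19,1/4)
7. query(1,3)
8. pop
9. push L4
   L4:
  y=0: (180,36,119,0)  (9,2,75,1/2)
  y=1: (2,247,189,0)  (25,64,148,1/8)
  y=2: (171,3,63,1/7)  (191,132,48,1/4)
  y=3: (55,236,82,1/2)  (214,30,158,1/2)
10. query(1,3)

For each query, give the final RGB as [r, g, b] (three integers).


(1,3) stack=L1,L2; from [0,0,0]:
L1 α=1/4: [139/4, 127/4, 185/4]
L2 α=3/4: [2779/16, 451/16, 1697/16]
→ [174, 28, 106]

(0,0) stack=L1,L2; from [0,0,0]:
L1 α=2/3: [2, 136/3, 94]
L2 α=1/2: [127/2, 335/3, 157/2]
= [64, 112, 78]

(1,1) stack=L1,L2; from [0,0,0]:
after L1 α=4/7: [648/7, 160/7, 720/7]
after L2 α=2/3: [3112/21, 380/7, 2120/21]
= [148, 54, 101]

(1,3) stack=L1,L2,L3; from [0,0,0]:
after L1 α=1/4: [139/4, 127/4, 185/4]
after L2 α=3/4: [2779/16, 451/16, 1697/16]
after L3 α=1/4: [9313/64, 4025/64, 5395/64]
rounded: [146, 63, 84]

query (1,3) [L1,L2,L4] — begin 0,0,0
+L1 (α=1/4) → [139/4, 127/4, 185/4]
+L2 (α=3/4) → [2779/16, 451/16, 1697/16]
+L4 (α=1/2) → [6203/32, 931/32, 4225/32]
= [194, 29, 132]


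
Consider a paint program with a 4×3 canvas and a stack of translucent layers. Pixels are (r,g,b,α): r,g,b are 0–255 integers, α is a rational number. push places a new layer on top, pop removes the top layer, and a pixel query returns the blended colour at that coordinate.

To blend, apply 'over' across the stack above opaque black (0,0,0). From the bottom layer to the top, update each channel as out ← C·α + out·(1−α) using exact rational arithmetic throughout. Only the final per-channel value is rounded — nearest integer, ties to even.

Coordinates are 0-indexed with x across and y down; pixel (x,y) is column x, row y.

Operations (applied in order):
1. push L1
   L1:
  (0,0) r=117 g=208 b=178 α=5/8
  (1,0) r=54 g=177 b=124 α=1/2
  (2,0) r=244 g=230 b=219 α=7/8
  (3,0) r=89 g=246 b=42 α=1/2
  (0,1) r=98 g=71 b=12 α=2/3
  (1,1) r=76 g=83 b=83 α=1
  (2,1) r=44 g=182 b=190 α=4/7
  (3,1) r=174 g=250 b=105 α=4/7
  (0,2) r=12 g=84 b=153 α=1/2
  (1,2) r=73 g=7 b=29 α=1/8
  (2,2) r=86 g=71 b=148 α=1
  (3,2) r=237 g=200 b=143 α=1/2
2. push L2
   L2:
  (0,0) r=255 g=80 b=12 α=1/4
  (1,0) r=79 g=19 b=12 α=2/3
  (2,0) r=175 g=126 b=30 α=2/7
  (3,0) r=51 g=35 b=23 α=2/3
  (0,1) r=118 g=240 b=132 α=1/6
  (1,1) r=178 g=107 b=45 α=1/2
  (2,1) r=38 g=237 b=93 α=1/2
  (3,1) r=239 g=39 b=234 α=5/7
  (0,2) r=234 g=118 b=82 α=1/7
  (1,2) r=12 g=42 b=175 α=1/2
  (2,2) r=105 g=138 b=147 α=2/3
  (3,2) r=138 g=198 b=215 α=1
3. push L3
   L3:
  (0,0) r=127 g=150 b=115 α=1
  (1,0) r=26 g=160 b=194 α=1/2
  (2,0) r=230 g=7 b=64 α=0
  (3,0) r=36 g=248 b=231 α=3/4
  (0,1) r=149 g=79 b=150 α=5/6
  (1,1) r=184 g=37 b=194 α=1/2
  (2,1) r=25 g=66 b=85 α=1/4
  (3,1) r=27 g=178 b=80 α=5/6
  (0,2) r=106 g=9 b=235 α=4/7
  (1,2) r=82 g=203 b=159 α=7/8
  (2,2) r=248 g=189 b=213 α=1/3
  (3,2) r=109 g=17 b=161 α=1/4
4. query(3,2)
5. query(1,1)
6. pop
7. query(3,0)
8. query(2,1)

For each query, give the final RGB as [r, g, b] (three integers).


at x=3,y=2 over L1,L2,L3:
+L1 (α=1/2) → [237/2, 100, 143/2]
+L2 (α=1) → [138, 198, 215]
+L3 (α=1/4) → [523/4, 611/4, 403/2]
→ [131, 153, 202]

(1,1) stack=L1,L2,L3; from [0,0,0]:
after L1 α=1: [76, 83, 83]
after L2 α=1/2: [127, 95, 64]
after L3 α=1/2: [311/2, 66, 129]
→ [156, 66, 129]

query (3,0) [L1,L2] — begin 0,0,0
L1 α=1/2: [89/2, 123, 21]
L2 α=2/3: [293/6, 193/3, 67/3]
= [49, 64, 22]

at x=2,y=1 over L1,L2:
after L1 α=4/7: [176/7, 104, 760/7]
after L2 α=1/2: [221/7, 341/2, 1411/14]
→ [32, 170, 101]


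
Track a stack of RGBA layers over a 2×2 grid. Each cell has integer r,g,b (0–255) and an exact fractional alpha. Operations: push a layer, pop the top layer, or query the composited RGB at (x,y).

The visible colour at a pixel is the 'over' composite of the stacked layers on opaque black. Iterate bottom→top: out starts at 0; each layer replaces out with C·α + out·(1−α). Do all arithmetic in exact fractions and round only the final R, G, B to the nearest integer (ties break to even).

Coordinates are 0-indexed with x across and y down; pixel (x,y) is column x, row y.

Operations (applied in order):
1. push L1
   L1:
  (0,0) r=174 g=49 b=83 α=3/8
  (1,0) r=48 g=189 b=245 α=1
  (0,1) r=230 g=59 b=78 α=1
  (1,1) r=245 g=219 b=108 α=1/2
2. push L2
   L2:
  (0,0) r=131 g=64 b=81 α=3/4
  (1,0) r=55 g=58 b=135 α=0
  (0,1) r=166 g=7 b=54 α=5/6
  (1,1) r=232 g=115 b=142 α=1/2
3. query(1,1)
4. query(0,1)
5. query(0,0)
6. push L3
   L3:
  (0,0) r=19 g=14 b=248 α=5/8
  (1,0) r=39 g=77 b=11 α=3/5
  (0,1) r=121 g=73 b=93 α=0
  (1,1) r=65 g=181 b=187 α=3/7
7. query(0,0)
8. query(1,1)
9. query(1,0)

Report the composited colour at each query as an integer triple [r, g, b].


at x=1,y=1 over L1,L2:
+L1 (α=1/2) → [245/2, 219/2, 54]
+L2 (α=1/2) → [709/4, 449/4, 98]
→ [177, 112, 98]

(0,1) stack=L1,L2; from [0,0,0]:
L1 α=1: [230, 59, 78]
L2 α=5/6: [530/3, 47/3, 58]
= [177, 16, 58]

query (0,0) [L1,L2] — begin 0,0,0
L1 α=3/8: [261/4, 147/8, 249/8]
L2 α=3/4: [1833/16, 1683/32, 2193/32]
rounded: [115, 53, 69]

at x=0,y=0 over L1,L2,L3:
+L1 (α=3/8) → [261/4, 147/8, 249/8]
+L2 (α=3/4) → [1833/16, 1683/32, 2193/32]
+L3 (α=5/8) → [7019/128, 7289/256, 46259/256]
→ [55, 28, 181]

at x=1,y=1 over L1,L2,L3:
after L1 α=1/2: [245/2, 219/2, 54]
after L2 α=1/2: [709/4, 449/4, 98]
after L3 α=3/7: [904/7, 992/7, 953/7]
→ [129, 142, 136]

(1,0) stack=L1,L2,L3; from [0,0,0]:
+L1 (α=1) → [48, 189, 245]
+L2 (α=0) → [48, 189, 245]
+L3 (α=3/5) → [213/5, 609/5, 523/5]
→ [43, 122, 105]


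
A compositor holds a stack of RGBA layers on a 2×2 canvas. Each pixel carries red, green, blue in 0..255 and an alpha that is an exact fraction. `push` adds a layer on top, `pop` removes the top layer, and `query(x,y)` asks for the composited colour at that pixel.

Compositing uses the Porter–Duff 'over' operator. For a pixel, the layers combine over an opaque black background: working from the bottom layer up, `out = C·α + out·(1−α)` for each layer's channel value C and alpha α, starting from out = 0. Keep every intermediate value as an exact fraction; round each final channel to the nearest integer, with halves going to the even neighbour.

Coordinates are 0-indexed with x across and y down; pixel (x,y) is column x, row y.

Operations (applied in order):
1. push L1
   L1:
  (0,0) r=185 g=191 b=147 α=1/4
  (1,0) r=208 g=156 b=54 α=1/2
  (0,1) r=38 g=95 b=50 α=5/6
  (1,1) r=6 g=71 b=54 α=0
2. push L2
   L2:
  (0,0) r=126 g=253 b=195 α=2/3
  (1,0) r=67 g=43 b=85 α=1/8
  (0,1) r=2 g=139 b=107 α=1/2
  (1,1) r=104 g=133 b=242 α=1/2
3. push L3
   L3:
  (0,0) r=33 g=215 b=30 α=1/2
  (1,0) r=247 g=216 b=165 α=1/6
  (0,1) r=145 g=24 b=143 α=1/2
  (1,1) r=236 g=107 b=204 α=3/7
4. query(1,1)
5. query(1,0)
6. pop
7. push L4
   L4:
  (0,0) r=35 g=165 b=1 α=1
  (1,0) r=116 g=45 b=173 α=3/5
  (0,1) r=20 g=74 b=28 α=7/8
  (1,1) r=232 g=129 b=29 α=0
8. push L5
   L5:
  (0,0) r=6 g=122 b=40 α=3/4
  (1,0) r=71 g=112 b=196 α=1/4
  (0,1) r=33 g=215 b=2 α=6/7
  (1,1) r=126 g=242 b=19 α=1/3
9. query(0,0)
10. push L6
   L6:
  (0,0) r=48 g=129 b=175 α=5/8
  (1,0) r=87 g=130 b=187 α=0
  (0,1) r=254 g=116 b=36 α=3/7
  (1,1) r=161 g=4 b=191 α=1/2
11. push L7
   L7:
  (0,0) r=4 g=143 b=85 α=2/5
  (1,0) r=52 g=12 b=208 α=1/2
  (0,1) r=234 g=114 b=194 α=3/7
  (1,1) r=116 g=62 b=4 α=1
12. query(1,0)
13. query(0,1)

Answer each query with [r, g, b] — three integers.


(1,1) stack=L1,L2,L3; from [0,0,0]:
L1 α=0: [0, 0, 0]
L2 α=1/2: [52, 133/2, 121]
L3 α=3/7: [916/7, 587/7, 1096/7]
→ [131, 84, 157]

query (1,0) [L1,L2,L3] — begin 0,0,0
after L1 α=1/2: [104, 78, 27]
after L2 α=1/8: [795/8, 589/8, 137/4]
after L3 α=1/6: [5951/48, 4673/48, 1345/24]
= [124, 97, 56]

(0,0) stack=L1,L2,L4,L5; from [0,0,0]:
after L1 α=1/4: [185/4, 191/4, 147/4]
after L2 α=2/3: [1193/12, 2215/12, 569/4]
after L4 α=1: [35, 165, 1]
after L5 α=3/4: [53/4, 531/4, 121/4]
rounded: [13, 133, 30]

at x=1,y=0 over L1,L2,L4,L5,L6,L7:
+L1 (α=1/2) → [104, 78, 27]
+L2 (α=1/8) → [795/8, 589/8, 137/4]
+L4 (α=3/5) → [2187/20, 1129/20, 235/2]
+L5 (α=1/4) → [7981/80, 5627/80, 1097/8]
+L6 (α=0) → [7981/80, 5627/80, 1097/8]
+L7 (α=1/2) → [12141/160, 6587/160, 2761/16]
= [76, 41, 173]

(0,1) stack=L1,L2,L4,L5,L6,L7; from [0,0,0]:
after L1 α=5/6: [95/3, 475/6, 125/3]
after L2 α=1/2: [101/6, 1309/12, 223/3]
after L4 α=7/8: [941/48, 7525/96, 811/24]
after L5 α=6/7: [10445/336, 131365/672, 157/24]
after L6 α=3/7: [74453/588, 189829/1176, 115/6]
after L7 α=3/7: [177647/1029, 290377/2058, 1976/21]
= [173, 141, 94]


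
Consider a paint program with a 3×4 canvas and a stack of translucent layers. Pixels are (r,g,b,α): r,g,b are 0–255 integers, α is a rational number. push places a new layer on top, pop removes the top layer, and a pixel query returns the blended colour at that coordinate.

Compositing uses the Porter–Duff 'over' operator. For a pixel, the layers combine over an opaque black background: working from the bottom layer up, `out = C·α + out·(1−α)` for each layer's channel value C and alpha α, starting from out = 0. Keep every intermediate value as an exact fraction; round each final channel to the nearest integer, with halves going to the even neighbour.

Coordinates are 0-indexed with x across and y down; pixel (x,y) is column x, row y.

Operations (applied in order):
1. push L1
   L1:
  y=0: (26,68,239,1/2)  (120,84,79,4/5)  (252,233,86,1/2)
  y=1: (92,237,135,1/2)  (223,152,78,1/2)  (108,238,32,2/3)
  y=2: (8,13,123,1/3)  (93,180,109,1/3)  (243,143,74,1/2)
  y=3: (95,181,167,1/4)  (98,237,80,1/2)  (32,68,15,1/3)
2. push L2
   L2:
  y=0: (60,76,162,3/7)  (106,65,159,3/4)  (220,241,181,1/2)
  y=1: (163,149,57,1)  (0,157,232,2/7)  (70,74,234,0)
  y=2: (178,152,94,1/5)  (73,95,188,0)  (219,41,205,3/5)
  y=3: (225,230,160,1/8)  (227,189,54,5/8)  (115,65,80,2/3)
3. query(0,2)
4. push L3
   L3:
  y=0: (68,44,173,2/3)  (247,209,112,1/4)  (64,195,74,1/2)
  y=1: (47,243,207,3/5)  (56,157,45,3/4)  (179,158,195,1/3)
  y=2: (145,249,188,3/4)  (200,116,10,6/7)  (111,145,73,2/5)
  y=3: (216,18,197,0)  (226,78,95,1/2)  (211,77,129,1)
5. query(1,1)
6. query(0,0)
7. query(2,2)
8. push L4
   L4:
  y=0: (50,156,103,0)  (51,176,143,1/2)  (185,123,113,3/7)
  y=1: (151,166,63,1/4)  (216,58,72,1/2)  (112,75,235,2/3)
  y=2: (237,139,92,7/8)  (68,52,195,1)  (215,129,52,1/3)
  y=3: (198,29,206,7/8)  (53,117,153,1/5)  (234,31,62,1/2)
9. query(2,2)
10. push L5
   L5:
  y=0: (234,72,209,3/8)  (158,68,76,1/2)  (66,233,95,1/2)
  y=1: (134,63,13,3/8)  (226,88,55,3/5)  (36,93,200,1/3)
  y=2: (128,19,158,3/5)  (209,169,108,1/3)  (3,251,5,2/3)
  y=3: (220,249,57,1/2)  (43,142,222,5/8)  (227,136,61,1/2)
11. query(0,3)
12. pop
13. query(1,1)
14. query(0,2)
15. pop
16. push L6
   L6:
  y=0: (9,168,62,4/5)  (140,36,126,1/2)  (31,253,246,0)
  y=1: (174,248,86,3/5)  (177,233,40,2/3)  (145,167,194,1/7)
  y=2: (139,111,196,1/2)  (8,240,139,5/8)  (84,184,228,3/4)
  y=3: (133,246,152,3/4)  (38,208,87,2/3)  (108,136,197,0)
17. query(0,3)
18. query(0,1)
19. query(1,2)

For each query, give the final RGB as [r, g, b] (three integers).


(0,2) stack=L1,L2; from [0,0,0]:
+L1 (α=1/3) → [8/3, 13/3, 41]
+L2 (α=1/5) → [566/15, 508/15, 258/5]
→ [38, 34, 52]

at x=1,y=1 over L1,L2,L3:
after L1 α=1/2: [223/2, 76, 39]
after L2 α=2/7: [1115/14, 694/7, 659/7]
after L3 α=3/4: [3467/56, 3991/28, 401/7]
rounded: [62, 143, 57]

query (0,0) [L1,L2,L3] — begin 0,0,0
L1 α=1/2: [13, 34, 239/2]
L2 α=3/7: [232/7, 52, 964/7]
L3 α=2/3: [1184/21, 140/3, 3386/21]
rounded: [56, 47, 161]

query (2,2) [L1,L2,L3] — begin 0,0,0
after L1 α=1/2: [243/2, 143/2, 37]
after L2 α=3/5: [180, 266/5, 689/5]
after L3 α=2/5: [762/5, 2248/25, 2797/25]
→ [152, 90, 112]

(2,2) stack=L1,L2,L3,L4; from [0,0,0]:
+L1 (α=1/2) → [243/2, 143/2, 37]
+L2 (α=3/5) → [180, 266/5, 689/5]
+L3 (α=2/5) → [762/5, 2248/25, 2797/25]
+L4 (α=1/3) → [2599/15, 7721/75, 2298/25]
→ [173, 103, 92]

(0,3) stack=L1,L2,L3,L4,L5; from [0,0,0]:
+L1 (α=1/4) → [95/4, 181/4, 167/4]
+L2 (α=1/8) → [1565/32, 2187/32, 1809/32]
+L3 (α=0) → [1565/32, 2187/32, 1809/32]
+L4 (α=7/8) → [45917/256, 8683/256, 47953/256]
+L5 (α=1/2) → [102237/512, 72427/512, 62545/512]
rounded: [200, 141, 122]

(1,1) stack=L1,L2,L3,L4; from [0,0,0]:
+L1 (α=1/2) → [223/2, 76, 39]
+L2 (α=2/7) → [1115/14, 694/7, 659/7]
+L3 (α=3/4) → [3467/56, 3991/28, 401/7]
+L4 (α=1/2) → [15563/112, 5615/56, 905/14]
= [139, 100, 65]

(0,2) stack=L1,L2,L3,L4; from [0,0,0]:
+L1 (α=1/3) → [8/3, 13/3, 41]
+L2 (α=1/5) → [566/15, 508/15, 258/5]
+L3 (α=3/4) → [7091/60, 11713/60, 1539/10]
+L4 (α=7/8) → [106631/480, 70093/480, 7979/80]
rounded: [222, 146, 100]

(0,3) stack=L1,L2,L3,L6; from [0,0,0]:
+L1 (α=1/4) → [95/4, 181/4, 167/4]
+L2 (α=1/8) → [1565/32, 2187/32, 1809/32]
+L3 (α=0) → [1565/32, 2187/32, 1809/32]
+L6 (α=3/4) → [14333/128, 25803/128, 16401/128]
= [112, 202, 128]

(0,1) stack=L1,L2,L3,L6; from [0,0,0]:
+L1 (α=1/2) → [46, 237/2, 135/2]
+L2 (α=1) → [163, 149, 57]
+L3 (α=3/5) → [467/5, 1027/5, 147]
+L6 (α=3/5) → [3544/25, 5774/25, 552/5]
rounded: [142, 231, 110]

query (1,2) [L1,L2,L3,L6] — begin 0,0,0
after L1 α=1/3: [31, 60, 109/3]
after L2 α=0: [31, 60, 109/3]
after L3 α=6/7: [1231/7, 108, 289/21]
after L6 α=5/8: [3973/56, 381/2, 2577/28]
= [71, 190, 92]
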